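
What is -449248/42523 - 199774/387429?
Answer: -182546693194/16474643367 ≈ -11.080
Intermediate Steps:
-449248/42523 - 199774/387429 = -182546693194/16474643367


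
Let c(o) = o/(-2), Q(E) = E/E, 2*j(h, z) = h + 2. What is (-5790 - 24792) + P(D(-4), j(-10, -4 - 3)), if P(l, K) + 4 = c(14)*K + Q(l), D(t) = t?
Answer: -30557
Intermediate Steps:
j(h, z) = 1 + h/2 (j(h, z) = (h + 2)/2 = (2 + h)/2 = 1 + h/2)
Q(E) = 1
c(o) = -o/2 (c(o) = o*(-1/2) = -o/2)
P(l, K) = -3 - 7*K (P(l, K) = -4 + ((-1/2*14)*K + 1) = -4 + (-7*K + 1) = -4 + (1 - 7*K) = -3 - 7*K)
(-5790 - 24792) + P(D(-4), j(-10, -4 - 3)) = (-5790 - 24792) + (-3 - 7*(1 + (1/2)*(-10))) = -30582 + (-3 - 7*(1 - 5)) = -30582 + (-3 - 7*(-4)) = -30582 + (-3 + 28) = -30582 + 25 = -30557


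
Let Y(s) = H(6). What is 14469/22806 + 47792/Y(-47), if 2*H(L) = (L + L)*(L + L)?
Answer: 2164655/3258 ≈ 664.41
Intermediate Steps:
H(L) = 2*L**2 (H(L) = ((L + L)*(L + L))/2 = ((2*L)*(2*L))/2 = (4*L**2)/2 = 2*L**2)
Y(s) = 72 (Y(s) = 2*6**2 = 2*36 = 72)
14469/22806 + 47792/Y(-47) = 14469/22806 + 47792/72 = 14469*(1/22806) + 47792*(1/72) = 689/1086 + 5974/9 = 2164655/3258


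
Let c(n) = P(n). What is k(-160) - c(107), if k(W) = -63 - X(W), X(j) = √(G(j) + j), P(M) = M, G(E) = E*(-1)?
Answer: -170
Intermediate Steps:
G(E) = -E
c(n) = n
X(j) = 0 (X(j) = √(-j + j) = √0 = 0)
k(W) = -63 (k(W) = -63 - 1*0 = -63 + 0 = -63)
k(-160) - c(107) = -63 - 1*107 = -63 - 107 = -170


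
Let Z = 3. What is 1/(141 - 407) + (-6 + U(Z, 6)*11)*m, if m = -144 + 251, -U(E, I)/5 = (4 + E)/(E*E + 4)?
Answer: -13177919/3458 ≈ -3810.9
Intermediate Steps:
U(E, I) = -5*(4 + E)/(4 + E**2) (U(E, I) = -5*(4 + E)/(E*E + 4) = -5*(4 + E)/(E**2 + 4) = -5*(4 + E)/(4 + E**2))
m = 107
1/(141 - 407) + (-6 + U(Z, 6)*11)*m = 1/(141 - 407) + (-6 + (5*(-4 - 1*3)/(4 + 3**2))*11)*107 = 1/(-266) + (-6 + (5*(-4 - 3)/(4 + 9))*11)*107 = -1/266 + (-6 + (5*(-7)/13)*11)*107 = -1/266 + (-6 + (5*(1/13)*(-7))*11)*107 = -1/266 + (-6 - 35/13*11)*107 = -1/266 + (-6 - 385/13)*107 = -1/266 - 463/13*107 = -1/266 - 49541/13 = -13177919/3458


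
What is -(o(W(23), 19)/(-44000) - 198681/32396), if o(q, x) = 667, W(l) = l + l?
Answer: 312984719/50908000 ≈ 6.1480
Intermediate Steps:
W(l) = 2*l
-(o(W(23), 19)/(-44000) - 198681/32396) = -(667/(-44000) - 198681/32396) = -(667*(-1/44000) - 198681*1/32396) = -(-667/44000 - 28383/4628) = -1*(-312984719/50908000) = 312984719/50908000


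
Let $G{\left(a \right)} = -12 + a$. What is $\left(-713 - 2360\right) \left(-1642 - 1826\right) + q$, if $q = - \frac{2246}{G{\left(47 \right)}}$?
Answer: $\frac{372998494}{35} \approx 1.0657 \cdot 10^{7}$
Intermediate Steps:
$q = - \frac{2246}{35}$ ($q = - \frac{2246}{-12 + 47} = - \frac{2246}{35} \approx -64.171$)
$\left(-713 - 2360\right) \left(-1642 - 1826\right) + q = \left(-713 - 2360\right) \left(-1642 - 1826\right) - \frac{2246}{35} = \left(-3073\right) \left(-3468\right) - \frac{2246}{35} = 10657164 - \frac{2246}{35} = \frac{372998494}{35}$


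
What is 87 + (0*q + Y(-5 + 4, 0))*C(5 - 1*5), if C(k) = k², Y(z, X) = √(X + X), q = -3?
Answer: 87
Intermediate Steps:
Y(z, X) = √2*√X (Y(z, X) = √(2*X) = √2*√X)
87 + (0*q + Y(-5 + 4, 0))*C(5 - 1*5) = 87 + (0*(-3) + √2*√0)*(5 - 1*5)² = 87 + (0 + √2*0)*(5 - 5)² = 87 + (0 + 0)*0² = 87 + 0*0 = 87 + 0 = 87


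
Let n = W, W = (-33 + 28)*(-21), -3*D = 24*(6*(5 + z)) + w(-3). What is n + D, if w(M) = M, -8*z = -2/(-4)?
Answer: -131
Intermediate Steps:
z = -1/16 (z = -(-1)/(4*(-4)) = -(-1)*(-1)/(4*4) = -⅛*½ = -1/16 ≈ -0.062500)
D = -236 (D = -(24*(6*(5 - 1/16)) - 3)/3 = -(24*(6*(79/16)) - 3)/3 = -(24*(237/8) - 3)/3 = -(711 - 3)/3 = -⅓*708 = -236)
W = 105 (W = -5*(-21) = 105)
n = 105
n + D = 105 - 236 = -131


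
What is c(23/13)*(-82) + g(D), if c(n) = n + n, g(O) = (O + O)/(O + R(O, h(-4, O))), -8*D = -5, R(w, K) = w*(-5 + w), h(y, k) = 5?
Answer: -102052/351 ≈ -290.75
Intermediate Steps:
D = 5/8 (D = -1/8*(-5) = 5/8 ≈ 0.62500)
g(O) = 2*O/(O + O*(-5 + O)) (g(O) = (O + O)/(O + O*(-5 + O)) = (2*O)/(O + O*(-5 + O)) = 2*O/(O + O*(-5 + O)))
c(n) = 2*n
c(23/13)*(-82) + g(D) = (2*(23/13))*(-82) + 2/(-4 + 5/8) = (2*(23*(1/13)))*(-82) + 2/(-27/8) = (2*(23/13))*(-82) + 2*(-8/27) = (46/13)*(-82) - 16/27 = -3772/13 - 16/27 = -102052/351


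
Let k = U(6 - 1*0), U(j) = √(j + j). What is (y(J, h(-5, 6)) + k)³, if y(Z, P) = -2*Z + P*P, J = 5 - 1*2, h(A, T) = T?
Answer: 28080 + 5424*√3 ≈ 37475.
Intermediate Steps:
J = 3 (J = 5 - 2 = 3)
U(j) = √2*√j (U(j) = √(2*j) = √2*√j)
y(Z, P) = P² - 2*Z (y(Z, P) = -2*Z + P² = P² - 2*Z)
k = 2*√3 (k = √2*√(6 - 1*0) = √2*√(6 + 0) = √2*√6 = 2*√3 ≈ 3.4641)
(y(J, h(-5, 6)) + k)³ = ((6² - 2*3) + 2*√3)³ = ((36 - 6) + 2*√3)³ = (30 + 2*√3)³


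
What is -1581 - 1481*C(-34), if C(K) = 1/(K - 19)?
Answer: -82312/53 ≈ -1553.1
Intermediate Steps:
C(K) = 1/(-19 + K)
-1581 - 1481*C(-34) = -1581 - 1481/(-19 - 34) = -1581 - 1481/(-53) = -1581 - 1481*(-1/53) = -1581 + 1481/53 = -82312/53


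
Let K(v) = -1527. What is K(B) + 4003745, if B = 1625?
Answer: 4002218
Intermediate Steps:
K(B) + 4003745 = -1527 + 4003745 = 4002218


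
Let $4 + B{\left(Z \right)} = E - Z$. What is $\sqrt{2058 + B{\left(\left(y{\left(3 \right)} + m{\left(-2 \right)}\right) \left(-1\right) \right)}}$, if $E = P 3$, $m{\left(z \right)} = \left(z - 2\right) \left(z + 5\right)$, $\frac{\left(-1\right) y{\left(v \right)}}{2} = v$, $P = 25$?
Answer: $\sqrt{2111} \approx 45.946$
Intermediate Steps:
$y{\left(v \right)} = - 2 v$
$m{\left(z \right)} = \left(-2 + z\right) \left(5 + z\right)$
$E = 75$ ($E = 25 \cdot 3 = 75$)
$B{\left(Z \right)} = 71 - Z$ ($B{\left(Z \right)} = -4 - \left(-75 + Z\right) = 71 - Z$)
$\sqrt{2058 + B{\left(\left(y{\left(3 \right)} + m{\left(-2 \right)}\right) \left(-1\right) \right)}} = \sqrt{2058 + \left(71 - \left(\left(-2\right) 3 + \left(-10 + \left(-2\right)^{2} + 3 \left(-2\right)\right)\right) \left(-1\right)\right)} = \sqrt{2058 + \left(71 - \left(-6 - 12\right) \left(-1\right)\right)} = \sqrt{2058 + \left(71 - \left(-18\right) \left(-1\right)\right)} = \sqrt{2058 + \left(71 - 18\right)} = \sqrt{2058 + 53} = \sqrt{2111}$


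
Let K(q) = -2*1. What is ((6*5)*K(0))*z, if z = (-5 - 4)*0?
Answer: 0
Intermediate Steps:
K(q) = -2
z = 0 (z = -9*0 = 0)
((6*5)*K(0))*z = ((6*5)*(-2))*0 = (30*(-2))*0 = -60*0 = 0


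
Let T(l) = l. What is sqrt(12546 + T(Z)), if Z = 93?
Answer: sqrt(12639) ≈ 112.42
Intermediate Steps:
sqrt(12546 + T(Z)) = sqrt(12546 + 93) = sqrt(12639)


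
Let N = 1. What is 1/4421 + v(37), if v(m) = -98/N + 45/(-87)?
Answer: -12630768/128209 ≈ -98.517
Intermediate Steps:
v(m) = -2857/29 (v(m) = -98/1 + 45/(-87) = -98*1 + 45*(-1/87) = -98 - 15/29 = -2857/29)
1/4421 + v(37) = 1/4421 - 2857/29 = -12630768/128209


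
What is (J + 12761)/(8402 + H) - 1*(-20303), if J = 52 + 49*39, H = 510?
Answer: 45238765/2228 ≈ 20305.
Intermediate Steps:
J = 1963 (J = 52 + 1911 = 1963)
(J + 12761)/(8402 + H) - 1*(-20303) = (1963 + 12761)/(8402 + 510) - 1*(-20303) = 14724/8912 + 20303 = 14724*(1/8912) + 20303 = 3681/2228 + 20303 = 45238765/2228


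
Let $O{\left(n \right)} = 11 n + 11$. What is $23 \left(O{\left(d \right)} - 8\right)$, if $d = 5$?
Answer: $1334$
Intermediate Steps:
$O{\left(n \right)} = 11 + 11 n$
$23 \left(O{\left(d \right)} - 8\right) = 23 \left(\left(11 + 11 \cdot 5\right) - 8\right) = 23 \left(\left(11 + 55\right) - 8\right) = 23 \left(66 - 8\right) = 23 \cdot 58 = 1334$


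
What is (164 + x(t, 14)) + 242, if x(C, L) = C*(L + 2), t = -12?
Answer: 214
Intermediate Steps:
x(C, L) = C*(2 + L)
(164 + x(t, 14)) + 242 = (164 - 12*(2 + 14)) + 242 = (164 - 12*16) + 242 = (164 - 192) + 242 = -28 + 242 = 214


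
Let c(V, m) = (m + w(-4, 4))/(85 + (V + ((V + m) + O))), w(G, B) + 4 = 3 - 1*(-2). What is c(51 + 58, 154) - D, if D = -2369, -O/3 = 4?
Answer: 210872/89 ≈ 2369.3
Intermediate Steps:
O = -12 (O = -3*4 = -12)
w(G, B) = 1 (w(G, B) = -4 + (3 - 1*(-2)) = -4 + (3 + 2) = -4 + 5 = 1)
c(V, m) = (1 + m)/(73 + m + 2*V) (c(V, m) = (m + 1)/(85 + (V + ((V + m) - 12))) = (1 + m)/(85 + (V + (-12 + V + m))) = (1 + m)/(85 + (-12 + m + 2*V)) = (1 + m)/(73 + m + 2*V))
c(51 + 58, 154) - D = (1 + 154)/(73 + 154 + 2*(51 + 58)) - 1*(-2369) = 155/(73 + 154 + 2*109) + 2369 = 155/(73 + 154 + 218) + 2369 = 155/445 + 2369 = (1/445)*155 + 2369 = 31/89 + 2369 = 210872/89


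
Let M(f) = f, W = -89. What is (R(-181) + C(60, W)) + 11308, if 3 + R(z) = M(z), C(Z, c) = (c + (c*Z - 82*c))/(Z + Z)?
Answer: 445583/40 ≈ 11140.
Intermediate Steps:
C(Z, c) = (-81*c + Z*c)/(2*Z) (C(Z, c) = (c + (Z*c - 82*c))/((2*Z)) = (c + (-82*c + Z*c))*(1/(2*Z)) = (-81*c + Z*c)*(1/(2*Z)) = (-81*c + Z*c)/(2*Z))
R(z) = -3 + z
(R(-181) + C(60, W)) + 11308 = ((-3 - 181) + (½)*(-89)*(-81 + 60)/60) + 11308 = (-184 + (½)*(-89)*(1/60)*(-21)) + 11308 = (-184 + 623/40) + 11308 = -6737/40 + 11308 = 445583/40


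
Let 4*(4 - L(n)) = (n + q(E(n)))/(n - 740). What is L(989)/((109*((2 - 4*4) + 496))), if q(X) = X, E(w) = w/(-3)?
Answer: 4987/78491772 ≈ 6.3535e-5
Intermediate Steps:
E(w) = -w/3 (E(w) = w*(-⅓) = -w/3)
L(n) = 4 - n/(6*(-740 + n)) (L(n) = 4 - (n - n/3)/(4*(n - 740)) = 4 - 2*n/3/(4*(-740 + n)) = 4 - n/(6*(-740 + n)))
L(989)/((109*((2 - 4*4) + 496))) = ((-17760 + 23*989)/(6*(-740 + 989)))/((109*((2 - 4*4) + 496))) = ((⅙)*(-17760 + 22747)/249)/((109*((2 - 16) + 496))) = ((⅙)*(1/249)*4987)/((109*(-14 + 496))) = 4987/(1494*((109*482))) = (4987/1494)/52538 = (4987/1494)*(1/52538) = 4987/78491772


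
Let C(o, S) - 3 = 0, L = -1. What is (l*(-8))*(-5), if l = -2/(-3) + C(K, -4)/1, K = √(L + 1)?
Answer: 440/3 ≈ 146.67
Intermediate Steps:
K = 0 (K = √(-1 + 1) = √0 = 0)
C(o, S) = 3 (C(o, S) = 3 + 0 = 3)
l = 11/3 (l = -2/(-3) + 3/1 = -2*(-⅓) + 3*1 = ⅔ + 3 = 11/3 ≈ 3.6667)
(l*(-8))*(-5) = ((11/3)*(-8))*(-5) = -88/3*(-5) = 440/3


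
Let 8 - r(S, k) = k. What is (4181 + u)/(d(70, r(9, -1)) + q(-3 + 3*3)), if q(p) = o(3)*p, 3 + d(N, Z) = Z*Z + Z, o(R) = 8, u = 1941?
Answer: 6122/135 ≈ 45.348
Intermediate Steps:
r(S, k) = 8 - k
d(N, Z) = -3 + Z + Z² (d(N, Z) = -3 + (Z*Z + Z) = -3 + (Z² + Z) = -3 + (Z + Z²) = -3 + Z + Z²)
q(p) = 8*p
(4181 + u)/(d(70, r(9, -1)) + q(-3 + 3*3)) = (4181 + 1941)/((-3 + (8 - 1*(-1)) + (8 - 1*(-1))²) + 8*(-3 + 3*3)) = 6122/((-3 + (8 + 1) + (8 + 1)²) + 8*(-3 + 9)) = 6122/((-3 + 9 + 9²) + 8*6) = 6122/((-3 + 9 + 81) + 48) = 6122/(87 + 48) = 6122/135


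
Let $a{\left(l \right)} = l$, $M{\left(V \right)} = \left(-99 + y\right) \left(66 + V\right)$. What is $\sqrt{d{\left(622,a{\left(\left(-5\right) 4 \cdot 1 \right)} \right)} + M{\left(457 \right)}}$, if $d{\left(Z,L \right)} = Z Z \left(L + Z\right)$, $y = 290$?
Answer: $\sqrt{233004061} \approx 15264.0$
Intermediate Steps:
$M{\left(V \right)} = 12606 + 191 V$ ($M{\left(V \right)} = \left(-99 + 290\right) \left(66 + V\right) = 191 \left(66 + V\right) = 12606 + 191 V$)
$d{\left(Z,L \right)} = Z^{2} \left(L + Z\right)$
$\sqrt{d{\left(622,a{\left(\left(-5\right) 4 \cdot 1 \right)} \right)} + M{\left(457 \right)}} = \sqrt{622^{2} \left(\left(-5\right) 4 \cdot 1 + 622\right) + \left(12606 + 191 \cdot 457\right)} = \sqrt{386884 \left(\left(-20\right) 1 + 622\right) + \left(12606 + 87287\right)} = \sqrt{386884 \left(-20 + 622\right) + 99893} = \sqrt{386884 \cdot 602 + 99893} = \sqrt{232904168 + 99893} = \sqrt{233004061}$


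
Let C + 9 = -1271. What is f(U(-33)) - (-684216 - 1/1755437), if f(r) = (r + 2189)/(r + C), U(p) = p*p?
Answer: 229403979414577/335288467 ≈ 6.8420e+5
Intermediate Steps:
C = -1280 (C = -9 - 1271 = -1280)
U(p) = p**2
f(r) = (2189 + r)/(-1280 + r) (f(r) = (r + 2189)/(r - 1280) = (2189 + r)/(-1280 + r))
f(U(-33)) - (-684216 - 1/1755437) = (2189 + (-33)**2)/(-1280 + (-33)**2) - (-684216 - 1/1755437) = (2189 + 1089)/(-1280 + 1089) - (-684216 - 1*1/1755437) = 3278/(-191) - (-684216 - 1/1755437) = -1/191*3278 - 1*(-1201098082393/1755437) = -3278/191 + 1201098082393/1755437 = 229403979414577/335288467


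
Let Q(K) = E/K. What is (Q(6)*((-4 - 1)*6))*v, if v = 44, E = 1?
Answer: -220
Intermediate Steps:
Q(K) = 1/K
(Q(6)*((-4 - 1)*6))*v = (((-4 - 1)*6)/6)*44 = ((-5*6)/6)*44 = ((⅙)*(-30))*44 = -5*44 = -220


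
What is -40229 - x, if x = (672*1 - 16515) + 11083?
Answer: -35469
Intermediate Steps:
x = -4760 (x = (672 - 16515) + 11083 = -15843 + 11083 = -4760)
-40229 - x = -40229 - 1*(-4760) = -40229 + 4760 = -35469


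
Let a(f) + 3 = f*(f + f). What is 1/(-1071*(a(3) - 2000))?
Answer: 1/2125935 ≈ 4.7038e-7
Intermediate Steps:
a(f) = -3 + 2*f**2 (a(f) = -3 + f*(f + f) = -3 + f*(2*f) = -3 + 2*f**2)
1/(-1071*(a(3) - 2000)) = 1/(-1071*((-3 + 2*3**2) - 2000)) = 1/(-1071*((-3 + 2*9) - 2000)) = 1/(-1071*((-3 + 18) - 2000)) = 1/(-1071*(15 - 2000)) = 1/(-1071*(-1985)) = 1/2125935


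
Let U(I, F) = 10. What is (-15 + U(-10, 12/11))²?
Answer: 25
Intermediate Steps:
(-15 + U(-10, 12/11))² = (-15 + 10)² = (-5)² = 25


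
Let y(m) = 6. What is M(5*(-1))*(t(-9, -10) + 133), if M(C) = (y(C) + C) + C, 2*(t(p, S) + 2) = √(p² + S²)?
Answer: -524 - 2*√181 ≈ -550.91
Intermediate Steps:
t(p, S) = -2 + √(S² + p²)/2 (t(p, S) = -2 + √(p² + S²)/2 = -2 + √(S² + p²)/2)
M(C) = 6 + 2*C (M(C) = (6 + C) + C = 6 + 2*C)
M(5*(-1))*(t(-9, -10) + 133) = (6 + 2*(5*(-1)))*((-2 + √((-10)² + (-9)²)/2) + 133) = (6 + 2*(-5))*((-2 + √(100 + 81)/2) + 133) = (6 - 10)*((-2 + √181/2) + 133) = -4*(131 + √181/2) = -524 - 2*√181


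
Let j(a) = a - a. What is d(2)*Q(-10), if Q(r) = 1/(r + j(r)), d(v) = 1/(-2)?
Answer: 1/20 ≈ 0.050000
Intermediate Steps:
d(v) = -½
j(a) = 0
Q(r) = 1/r (Q(r) = 1/(r + 0) = 1/r)
d(2)*Q(-10) = -½/(-10) = -½*(-⅒) = 1/20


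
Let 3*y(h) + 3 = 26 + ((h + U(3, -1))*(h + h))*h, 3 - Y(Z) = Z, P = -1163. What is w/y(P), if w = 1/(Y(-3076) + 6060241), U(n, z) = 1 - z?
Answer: -3/19042858090147400 ≈ -1.5754e-16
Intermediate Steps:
Y(Z) = 3 - Z
w = 1/6063320 (w = 1/((3 - 1*(-3076)) + 6060241) = 1/((3 + 3076) + 6060241) = 1/(3079 + 6060241) = 1/6063320 ≈ 1.6493e-7)
y(h) = 23/3 + 2*h²*(2 + h)/3 (y(h) = -1 + (26 + ((h + (1 - 1*(-1)))*(h + h))*h)/3 = -1 + (26 + ((h + (1 + 1))*(2*h))*h)/3 = -1 + (26 + ((h + 2)*(2*h))*h)/3 = -1 + (26 + ((2 + h)*(2*h))*h)/3 = -1 + (26 + (2*h*(2 + h))*h)/3 = -1 + (26 + 2*h²*(2 + h))/3 = -1 + (26/3 + 2*h²*(2 + h)/3) = 23/3 + 2*h²*(2 + h)/3)
w/y(P) = 1/(6063320*(23/3 + (⅔)*(-1163)³ + (4/3)*(-1163)²)) = 1/(6063320*(23/3 + (⅔)*(-1573037747) + (4/3)*1352569)) = 1/(6063320*(23/3 - 3146075494/3 + 5410276/3)) = 1/(6063320*(-3140665195/3)) = (1/6063320)*(-3/3140665195) = -3/19042858090147400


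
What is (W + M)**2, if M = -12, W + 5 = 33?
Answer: 256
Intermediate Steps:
W = 28 (W = -5 + 33 = 28)
(W + M)**2 = (28 - 12)**2 = 16**2 = 256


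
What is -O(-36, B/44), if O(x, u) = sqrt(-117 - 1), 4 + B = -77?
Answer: -I*sqrt(118) ≈ -10.863*I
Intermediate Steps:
B = -81 (B = -4 - 77 = -81)
O(x, u) = I*sqrt(118) (O(x, u) = sqrt(-118) = I*sqrt(118))
-O(-36, B/44) = -I*sqrt(118)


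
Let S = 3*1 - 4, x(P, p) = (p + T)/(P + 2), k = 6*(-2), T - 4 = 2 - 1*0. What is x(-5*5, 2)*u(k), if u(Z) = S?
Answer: 8/23 ≈ 0.34783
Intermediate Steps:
T = 6 (T = 4 + (2 - 1*0) = 4 + (2 + 0) = 4 + 2 = 6)
k = -12
x(P, p) = (6 + p)/(2 + P) (x(P, p) = (p + 6)/(P + 2) = (6 + p)/(2 + P))
S = -1 (S = 3 - 4 = -1)
u(Z) = -1
x(-5*5, 2)*u(k) = ((6 + 2)/(2 - 5*5))*(-1) = (8/(2 - 25))*(-1) = (8/(-23))*(-1) = -1/23*8*(-1) = -8/23*(-1) = 8/23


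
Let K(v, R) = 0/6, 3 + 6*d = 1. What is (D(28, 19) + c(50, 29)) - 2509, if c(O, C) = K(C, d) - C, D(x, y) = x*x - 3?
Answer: -1757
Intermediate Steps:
d = -⅓ (d = -½ + (⅙)*1 = -½ + ⅙ = -⅓ ≈ -0.33333)
D(x, y) = -3 + x² (D(x, y) = x² - 3 = -3 + x²)
K(v, R) = 0 (K(v, R) = 0*(⅙) = 0)
c(O, C) = -C (c(O, C) = 0 - C = -C)
(D(28, 19) + c(50, 29)) - 2509 = ((-3 + 28²) - 1*29) - 2509 = ((-3 + 784) - 29) - 2509 = (781 - 29) - 2509 = 752 - 2509 = -1757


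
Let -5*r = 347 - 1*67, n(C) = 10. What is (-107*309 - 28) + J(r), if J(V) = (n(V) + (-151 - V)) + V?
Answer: -33232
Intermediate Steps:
r = -56 (r = -(347 - 1*67)/5 = -(347 - 67)/5 = -1/5*280 = -56)
J(V) = -141 (J(V) = (10 + (-151 - V)) + V = (-141 - V) + V = -141)
(-107*309 - 28) + J(r) = (-107*309 - 28) - 141 = (-33063 - 28) - 141 = -33091 - 141 = -33232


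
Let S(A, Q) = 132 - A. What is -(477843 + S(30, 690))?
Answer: -477945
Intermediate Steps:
-(477843 + S(30, 690)) = -(477843 + (132 - 1*30)) = -(477843 + (132 - 30)) = -(477843 + 102) = -1*477945 = -477945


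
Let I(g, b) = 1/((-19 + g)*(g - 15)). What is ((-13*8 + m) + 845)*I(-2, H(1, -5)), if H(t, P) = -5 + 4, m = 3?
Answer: 248/119 ≈ 2.0840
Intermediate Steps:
H(t, P) = -1
I(g, b) = 1/((-19 + g)*(-15 + g))
((-13*8 + m) + 845)*I(-2, H(1, -5)) = ((-13*8 + 3) + 845)/(285 + (-2)**2 - 34*(-2)) = ((-104 + 3) + 845)/(285 + 4 + 68) = (-101 + 845)/357 = 744*(1/357) = 248/119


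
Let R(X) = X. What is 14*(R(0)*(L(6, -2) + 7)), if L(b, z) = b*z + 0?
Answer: 0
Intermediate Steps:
L(b, z) = b*z
14*(R(0)*(L(6, -2) + 7)) = 14*(0*(6*(-2) + 7)) = 14*(0*(-12 + 7)) = 14*(0*(-5)) = 14*0 = 0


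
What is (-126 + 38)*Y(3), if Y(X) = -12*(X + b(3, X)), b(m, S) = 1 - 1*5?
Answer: -1056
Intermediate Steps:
b(m, S) = -4 (b(m, S) = 1 - 5 = -4)
Y(X) = 48 - 12*X (Y(X) = -12*(X - 4) = -12*(-4 + X) = 48 - 12*X)
(-126 + 38)*Y(3) = (-126 + 38)*(48 - 12*3) = -88*(48 - 36) = -88*12 = -1056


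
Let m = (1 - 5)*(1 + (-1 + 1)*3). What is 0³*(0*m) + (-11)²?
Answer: 121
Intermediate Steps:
m = -4 (m = -4*(1 + 0*3) = -4*(1 + 0) = -4*1 = -4)
0³*(0*m) + (-11)² = 0³*(0*(-4)) + (-11)² = 0*0 + 121 = 0 + 121 = 121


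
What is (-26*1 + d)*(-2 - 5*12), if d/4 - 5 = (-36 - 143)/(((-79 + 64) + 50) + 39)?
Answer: 35960/37 ≈ 971.89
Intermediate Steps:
d = 382/37 (d = 20 + 4*((-36 - 143)/(((-79 + 64) + 50) + 39)) = 20 + 4*(-179/((-15 + 50) + 39)) = 20 + 4*(-179/(35 + 39)) = 20 + 4*(-179/74) = 20 - 358/37 = 382/37 ≈ 10.324)
(-26*1 + d)*(-2 - 5*12) = (-26*1 + 382/37)*(-2 - 5*12) = (-26 + 382/37)*(-2 - 60) = -580/37*(-62) = 35960/37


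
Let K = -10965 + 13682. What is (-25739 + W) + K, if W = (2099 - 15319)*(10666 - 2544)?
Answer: -107395862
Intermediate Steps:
K = 2717
W = -107372840 (W = -13220*8122 = -107372840)
(-25739 + W) + K = (-25739 - 107372840) + 2717 = -107398579 + 2717 = -107395862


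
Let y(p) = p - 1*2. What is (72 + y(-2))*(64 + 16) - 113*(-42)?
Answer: 10186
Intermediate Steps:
y(p) = -2 + p (y(p) = p - 2 = -2 + p)
(72 + y(-2))*(64 + 16) - 113*(-42) = (72 + (-2 - 2))*(64 + 16) - 113*(-42) = (72 - 4)*80 + 4746 = 68*80 + 4746 = 5440 + 4746 = 10186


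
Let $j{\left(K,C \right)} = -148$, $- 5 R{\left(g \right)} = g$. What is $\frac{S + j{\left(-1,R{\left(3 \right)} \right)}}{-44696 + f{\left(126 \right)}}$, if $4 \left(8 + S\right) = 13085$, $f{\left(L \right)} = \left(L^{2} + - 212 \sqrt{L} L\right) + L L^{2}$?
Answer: $\frac{6141889829}{3797128162192} + \frac{124821837 \sqrt{14}}{1898564081096} \approx 0.0018635$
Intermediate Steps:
$R{\left(g \right)} = - \frac{g}{5}$
$f{\left(L \right)} = L^{2} + L^{3} - 212 L^{\frac{3}{2}}$ ($f{\left(L \right)} = \left(L^{2} - 212 L^{\frac{3}{2}}\right) + L^{3} = L^{2} + L^{3} - 212 L^{\frac{3}{2}}$)
$S = \frac{13053}{4}$ ($S = -8 + \frac{1}{4} \cdot 13085 = -8 + \frac{13085}{4} = \frac{13053}{4} \approx 3263.3$)
$\frac{S + j{\left(-1,R{\left(3 \right)} \right)}}{-44696 + f{\left(126 \right)}} = \frac{\frac{13053}{4} - 148}{-44696 + \left(126^{2} + 126^{3} - 212 \cdot 126^{\frac{3}{2}}\right)} = \frac{12461}{4 \left(-44696 + \left(15876 + 2000376 - 212 \cdot 378 \sqrt{14}\right)\right)} = \frac{12461}{4 \left(-44696 + \left(15876 + 2000376 - 80136 \sqrt{14}\right)\right)} = \frac{12461}{4 \left(-44696 + \left(2016252 - 80136 \sqrt{14}\right)\right)} = \frac{12461}{4 \left(1971556 - 80136 \sqrt{14}\right)}$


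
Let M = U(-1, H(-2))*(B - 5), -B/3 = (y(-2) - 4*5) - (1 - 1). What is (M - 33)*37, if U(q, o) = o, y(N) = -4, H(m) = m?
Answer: -6179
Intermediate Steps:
B = 72 (B = -3*((-4 - 4*5) - (1 - 1)) = -3*((-4 - 20) - 1*0) = -3*(-24 + 0) = -3*(-24) = 72)
M = -134 (M = -2*(72 - 5) = -2*67 = -134)
(M - 33)*37 = (-134 - 33)*37 = -167*37 = -6179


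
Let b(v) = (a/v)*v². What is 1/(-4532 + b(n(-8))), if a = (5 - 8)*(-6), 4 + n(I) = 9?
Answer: -1/4442 ≈ -0.00022512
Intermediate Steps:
n(I) = 5 (n(I) = -4 + 9 = 5)
a = 18 (a = -3*(-6) = 18)
b(v) = 18*v (b(v) = (18/v)*v² = 18*v)
1/(-4532 + b(n(-8))) = 1/(-4532 + 18*5) = 1/(-4532 + 90) = 1/(-4442) = -1/4442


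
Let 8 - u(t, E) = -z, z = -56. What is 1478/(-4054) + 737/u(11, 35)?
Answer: -1529371/97296 ≈ -15.719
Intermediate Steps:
u(t, E) = -48 (u(t, E) = 8 - (-1)*(-56) = 8 - 1*56 = 8 - 56 = -48)
1478/(-4054) + 737/u(11, 35) = 1478/(-4054) + 737/(-48) = 1478*(-1/4054) + 737*(-1/48) = -739/2027 - 737/48 = -1529371/97296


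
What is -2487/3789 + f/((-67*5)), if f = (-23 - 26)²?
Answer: -3310178/423105 ≈ -7.8235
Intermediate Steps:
f = 2401 (f = (-49)² = 2401)
-2487/3789 + f/((-67*5)) = -2487/3789 + 2401/((-67*5)) = -2487*1/3789 + 2401/(-335) = -829/1263 + 2401*(-1/335) = -829/1263 - 2401/335 = -3310178/423105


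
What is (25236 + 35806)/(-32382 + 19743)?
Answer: -61042/12639 ≈ -4.8297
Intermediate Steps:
(25236 + 35806)/(-32382 + 19743) = 61042/(-12639) = 61042*(-1/12639) = -61042/12639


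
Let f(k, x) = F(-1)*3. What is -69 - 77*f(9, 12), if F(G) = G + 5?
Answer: -993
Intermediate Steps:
F(G) = 5 + G
f(k, x) = 12 (f(k, x) = (5 - 1)*3 = 4*3 = 12)
-69 - 77*f(9, 12) = -69 - 77*12 = -69 - 924 = -993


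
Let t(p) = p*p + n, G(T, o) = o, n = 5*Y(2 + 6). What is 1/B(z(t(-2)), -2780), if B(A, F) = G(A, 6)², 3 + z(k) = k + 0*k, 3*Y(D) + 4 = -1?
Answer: 1/36 ≈ 0.027778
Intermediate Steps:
Y(D) = -5/3 (Y(D) = -4/3 + (⅓)*(-1) = -4/3 - ⅓ = -5/3)
n = -25/3 (n = 5*(-5/3) = -25/3 ≈ -8.3333)
t(p) = -25/3 + p² (t(p) = p*p - 25/3 = p² - 25/3 = -25/3 + p²)
z(k) = -3 + k (z(k) = -3 + (k + 0*k) = -3 + (k + 0) = -3 + k)
B(A, F) = 36 (B(A, F) = 6² = 36)
1/B(z(t(-2)), -2780) = 1/36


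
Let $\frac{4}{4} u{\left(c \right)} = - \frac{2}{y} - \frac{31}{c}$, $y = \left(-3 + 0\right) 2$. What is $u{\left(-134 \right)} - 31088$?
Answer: $- \frac{12497149}{402} \approx -31087.0$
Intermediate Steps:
$y = -6$ ($y = \left(-3\right) 2 = -6$)
$u{\left(c \right)} = \frac{1}{3} - \frac{31}{c}$ ($u{\left(c \right)} = - \frac{2}{-6} - \frac{31}{c} = \left(-2\right) \left(- \frac{1}{6}\right) - \frac{31}{c} = \frac{1}{3} - \frac{31}{c}$)
$u{\left(-134 \right)} - 31088 = \frac{-93 - 134}{3 \left(-134\right)} - 31088 = \frac{1}{3} \left(- \frac{1}{134}\right) \left(-227\right) - 31088 = \frac{227}{402} - 31088 = - \frac{12497149}{402}$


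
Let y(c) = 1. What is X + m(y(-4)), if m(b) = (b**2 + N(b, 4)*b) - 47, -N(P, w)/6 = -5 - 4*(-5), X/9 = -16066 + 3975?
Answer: -108955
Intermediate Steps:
X = -108819 (X = 9*(-16066 + 3975) = 9*(-12091) = -108819)
N(P, w) = -90 (N(P, w) = -6*(-5 - 4*(-5)) = -6*(-5 + 20) = -6*15 = -90)
m(b) = -47 + b**2 - 90*b (m(b) = (b**2 - 90*b) - 47 = -47 + b**2 - 90*b)
X + m(y(-4)) = -108819 + (-47 + 1**2 - 90*1) = -108819 + (-47 + 1 - 90) = -108819 - 136 = -108955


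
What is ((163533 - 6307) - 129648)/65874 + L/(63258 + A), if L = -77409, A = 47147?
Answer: -1027245688/3636409485 ≈ -0.28249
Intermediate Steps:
((163533 - 6307) - 129648)/65874 + L/(63258 + A) = ((163533 - 6307) - 129648)/65874 - 77409/(63258 + 47147) = (157226 - 129648)*(1/65874) - 77409/110405 = 27578*(1/65874) - 77409*1/110405 = 13789/32937 - 77409/110405 = -1027245688/3636409485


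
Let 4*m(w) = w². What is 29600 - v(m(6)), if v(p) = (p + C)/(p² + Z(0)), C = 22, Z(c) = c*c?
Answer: 2397569/81 ≈ 29600.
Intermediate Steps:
Z(c) = c²
m(w) = w²/4
v(p) = (22 + p)/p² (v(p) = (p + 22)/(p² + 0²) = (22 + p)/(p² + 0) = (22 + p)/(p²) = (22 + p)/p²)
29600 - v(m(6)) = 29600 - (22 + (¼)*6²)/((¼)*6²)² = 29600 - (22 + (¼)*36)/((¼)*36)² = 29600 - (22 + 9)/9² = 29600 - 31/81 = 2397569/81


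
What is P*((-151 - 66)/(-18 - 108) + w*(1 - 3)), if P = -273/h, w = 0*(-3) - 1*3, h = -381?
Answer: 12649/2286 ≈ 5.5332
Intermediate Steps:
w = -3 (w = 0 - 3 = -3)
P = 91/127 (P = -273/(-381) = -273*(-1/381) = 91/127 ≈ 0.71654)
P*((-151 - 66)/(-18 - 108) + w*(1 - 3)) = 91*((-151 - 66)/(-18 - 108) - 3*(1 - 3))/127 = 91*(-217/(-126) - 3*(-2))/127 = 91*(-217*(-1/126) + 6)/127 = 91*(31/18 + 6)/127 = (91/127)*(139/18) = 12649/2286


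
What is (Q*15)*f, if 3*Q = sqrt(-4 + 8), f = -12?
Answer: -120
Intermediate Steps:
Q = 2/3 (Q = sqrt(-4 + 8)/3 = sqrt(4)/3 = (1/3)*2 = 2/3 ≈ 0.66667)
(Q*15)*f = ((2/3)*15)*(-12) = 10*(-12) = -120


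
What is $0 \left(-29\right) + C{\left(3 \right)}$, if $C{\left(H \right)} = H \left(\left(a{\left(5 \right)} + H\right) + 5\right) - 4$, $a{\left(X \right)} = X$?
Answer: $35$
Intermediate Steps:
$C{\left(H \right)} = -4 + H \left(10 + H\right)$ ($C{\left(H \right)} = H \left(\left(5 + H\right) + 5\right) - 4 = H \left(10 + H\right) - 4 = -4 + H \left(10 + H\right)$)
$0 \left(-29\right) + C{\left(3 \right)} = 0 \left(-29\right) + \left(-4 + 3^{2} + 10 \cdot 3\right) = 0 + \left(-4 + 9 + 30\right) = 0 + 35 = 35$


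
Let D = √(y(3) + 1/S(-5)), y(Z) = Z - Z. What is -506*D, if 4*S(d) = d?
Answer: -1012*I*√5/5 ≈ -452.58*I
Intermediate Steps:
S(d) = d/4
y(Z) = 0
D = 2*I*√5/5 (D = √(0 + 1/((¼)*(-5))) = √(0 + 1/(-5/4)) = √(0 - ⅘) = √(-⅘) = 2*I*√5/5 ≈ 0.89443*I)
-506*D = -1012*I*√5/5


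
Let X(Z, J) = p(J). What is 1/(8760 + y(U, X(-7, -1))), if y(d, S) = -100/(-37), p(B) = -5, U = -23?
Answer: 37/324220 ≈ 0.00011412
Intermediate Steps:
X(Z, J) = -5
y(d, S) = 100/37 (y(d, S) = -100*(-1/37) = 100/37)
1/(8760 + y(U, X(-7, -1))) = 1/(8760 + 100/37) = 1/(324220/37) = 37/324220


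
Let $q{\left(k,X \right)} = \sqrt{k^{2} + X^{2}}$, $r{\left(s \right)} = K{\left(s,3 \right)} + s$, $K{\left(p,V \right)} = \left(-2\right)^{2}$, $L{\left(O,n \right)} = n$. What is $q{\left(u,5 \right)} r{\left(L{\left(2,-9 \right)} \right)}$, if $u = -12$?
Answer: $-65$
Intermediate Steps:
$K{\left(p,V \right)} = 4$
$r{\left(s \right)} = 4 + s$
$q{\left(k,X \right)} = \sqrt{X^{2} + k^{2}}$
$q{\left(u,5 \right)} r{\left(L{\left(2,-9 \right)} \right)} = \sqrt{5^{2} + \left(-12\right)^{2}} \left(4 - 9\right) = \sqrt{25 + 144} \left(-5\right) = \sqrt{169} \left(-5\right) = 13 \left(-5\right) = -65$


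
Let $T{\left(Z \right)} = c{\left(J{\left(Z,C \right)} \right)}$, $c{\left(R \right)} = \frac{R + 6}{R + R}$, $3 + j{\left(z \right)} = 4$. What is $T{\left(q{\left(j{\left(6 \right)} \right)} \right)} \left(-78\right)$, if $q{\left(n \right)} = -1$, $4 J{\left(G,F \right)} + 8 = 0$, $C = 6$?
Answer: $78$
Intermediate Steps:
$j{\left(z \right)} = 1$ ($j{\left(z \right)} = -3 + 4 = 1$)
$J{\left(G,F \right)} = -2$ ($J{\left(G,F \right)} = -2 + \frac{1}{4} \cdot 0 = -2 + 0 = -2$)
$c{\left(R \right)} = \frac{6 + R}{2 R}$
$T{\left(Z \right)} = -1$ ($T{\left(Z \right)} = \frac{6 - 2}{2 \left(-2\right)} = \frac{1}{2} \left(- \frac{1}{2}\right) 4 = -1$)
$T{\left(q{\left(j{\left(6 \right)} \right)} \right)} \left(-78\right) = \left(-1\right) \left(-78\right) = 78$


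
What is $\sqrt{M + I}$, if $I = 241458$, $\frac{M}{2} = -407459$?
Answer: $2 i \sqrt{143365} \approx 757.27 i$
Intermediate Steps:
$M = -814918$ ($M = 2 \left(-407459\right) = -814918$)
$\sqrt{M + I} = \sqrt{-814918 + 241458} = \sqrt{-573460} = 2 i \sqrt{143365}$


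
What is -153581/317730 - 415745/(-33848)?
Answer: 63448124581/5377262520 ≈ 11.799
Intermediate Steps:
-153581/317730 - 415745/(-33848) = -153581*1/317730 - 415745*(-1/33848) = -153581/317730 + 415745/33848 = 63448124581/5377262520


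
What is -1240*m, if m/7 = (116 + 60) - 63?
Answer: -980840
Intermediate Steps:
m = 791 (m = 7*((116 + 60) - 63) = 7*(176 - 63) = 7*113 = 791)
-1240*m = -1240*791 = -980840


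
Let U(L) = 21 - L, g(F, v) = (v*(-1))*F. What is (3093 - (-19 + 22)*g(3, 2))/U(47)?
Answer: -3111/26 ≈ -119.65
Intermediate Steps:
g(F, v) = -F*v (g(F, v) = (-v)*F = -F*v)
(3093 - (-19 + 22)*g(3, 2))/U(47) = (3093 - (-19 + 22)*(-1*3*2))/(21 - 1*47) = (3093 - 3*(-6))/(21 - 47) = (3093 - 1*(-18))/(-26) = (3093 + 18)*(-1/26) = 3111*(-1/26) = -3111/26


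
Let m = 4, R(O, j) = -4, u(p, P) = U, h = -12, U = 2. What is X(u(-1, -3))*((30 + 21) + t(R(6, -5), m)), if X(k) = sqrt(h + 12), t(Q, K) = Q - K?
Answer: 0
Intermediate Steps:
u(p, P) = 2
X(k) = 0 (X(k) = sqrt(-12 + 12) = sqrt(0) = 0)
X(u(-1, -3))*((30 + 21) + t(R(6, -5), m)) = 0*((30 + 21) + (-4 - 1*4)) = 0*(51 + (-4 - 4)) = 0*(51 - 8) = 0*43 = 0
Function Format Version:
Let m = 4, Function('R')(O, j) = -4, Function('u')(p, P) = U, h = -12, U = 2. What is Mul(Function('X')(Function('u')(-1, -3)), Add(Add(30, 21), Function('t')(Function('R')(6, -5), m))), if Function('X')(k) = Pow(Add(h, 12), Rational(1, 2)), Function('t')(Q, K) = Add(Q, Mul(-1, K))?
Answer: 0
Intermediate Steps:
Function('u')(p, P) = 2
Function('X')(k) = 0 (Function('X')(k) = Pow(Add(-12, 12), Rational(1, 2)) = Pow(0, Rational(1, 2)) = 0)
Mul(Function('X')(Function('u')(-1, -3)), Add(Add(30, 21), Function('t')(Function('R')(6, -5), m))) = Mul(0, Add(Add(30, 21), Add(-4, Mul(-1, 4)))) = Mul(0, Add(51, Add(-4, -4))) = Mul(0, Add(51, -8)) = Mul(0, 43) = 0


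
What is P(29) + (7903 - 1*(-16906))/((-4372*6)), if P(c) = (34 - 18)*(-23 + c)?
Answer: 2493463/26232 ≈ 95.054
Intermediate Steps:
P(c) = -368 + 16*c (P(c) = 16*(-23 + c) = -368 + 16*c)
P(29) + (7903 - 1*(-16906))/((-4372*6)) = (-368 + 16*29) + (7903 - 1*(-16906))/((-4372*6)) = (-368 + 464) + (7903 + 16906)/(-26232) = 96 + 24809*(-1/26232) = 96 - 24809/26232 = 2493463/26232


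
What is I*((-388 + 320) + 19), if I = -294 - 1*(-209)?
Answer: 4165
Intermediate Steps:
I = -85 (I = -294 + 209 = -85)
I*((-388 + 320) + 19) = -85*((-388 + 320) + 19) = -85*(-68 + 19) = -85*(-49) = 4165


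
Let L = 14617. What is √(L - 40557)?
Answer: 2*I*√6485 ≈ 161.06*I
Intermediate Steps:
√(L - 40557) = √(14617 - 40557) = √(-25940) = 2*I*√6485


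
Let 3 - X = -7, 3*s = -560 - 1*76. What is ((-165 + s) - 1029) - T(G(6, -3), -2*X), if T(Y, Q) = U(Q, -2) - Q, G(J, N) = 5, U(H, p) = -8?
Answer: -1418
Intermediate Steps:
s = -212 (s = (-560 - 1*76)/3 = (-560 - 76)/3 = (1/3)*(-636) = -212)
X = 10 (X = 3 - 1*(-7) = 3 + 7 = 10)
T(Y, Q) = -8 - Q
((-165 + s) - 1029) - T(G(6, -3), -2*X) = ((-165 - 212) - 1029) - (-8 - (-2)*10) = (-377 - 1029) - (-8 - 1*(-20)) = -1406 - (-8 + 20) = -1406 - 1*12 = -1406 - 12 = -1418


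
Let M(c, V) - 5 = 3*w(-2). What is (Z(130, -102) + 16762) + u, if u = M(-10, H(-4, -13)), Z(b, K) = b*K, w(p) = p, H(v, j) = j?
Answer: 3501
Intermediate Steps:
Z(b, K) = K*b
M(c, V) = -1 (M(c, V) = 5 + 3*(-2) = 5 - 6 = -1)
u = -1
(Z(130, -102) + 16762) + u = (-102*130 + 16762) - 1 = (-13260 + 16762) - 1 = 3502 - 1 = 3501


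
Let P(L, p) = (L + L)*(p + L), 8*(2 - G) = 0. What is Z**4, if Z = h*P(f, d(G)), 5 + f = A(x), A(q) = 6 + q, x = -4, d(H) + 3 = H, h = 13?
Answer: 9475854336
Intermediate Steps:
G = 2 (G = 2 - 1/8*0 = 2 + 0 = 2)
d(H) = -3 + H
f = -3 (f = -5 + (6 - 4) = -5 + 2 = -3)
P(L, p) = 2*L*(L + p) (P(L, p) = (2*L)*(L + p) = 2*L*(L + p))
Z = 312 (Z = 13*(2*(-3)*(-3 + (-3 + 2))) = 13*(2*(-3)*(-3 - 1)) = 13*(2*(-3)*(-4)) = 13*24 = 312)
Z**4 = 312**4 = 9475854336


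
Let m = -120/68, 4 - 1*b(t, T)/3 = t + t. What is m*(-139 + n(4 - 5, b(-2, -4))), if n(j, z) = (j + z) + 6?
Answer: 3300/17 ≈ 194.12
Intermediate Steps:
b(t, T) = 12 - 6*t (b(t, T) = 12 - 3*(t + t) = 12 - 6*t)
m = -30/17 (m = -120*1/68 = -30/17 ≈ -1.7647)
n(j, z) = 6 + j + z
m*(-139 + n(4 - 5, b(-2, -4))) = -30*(-139 + (6 + (4 - 5) + (12 - 6*(-2))))/17 = -30*(-139 + (6 - 1 + (12 + 12)))/17 = -30*(-139 + (6 - 1 + 24))/17 = -30*(-139 + 29)/17 = -30/17*(-110) = 3300/17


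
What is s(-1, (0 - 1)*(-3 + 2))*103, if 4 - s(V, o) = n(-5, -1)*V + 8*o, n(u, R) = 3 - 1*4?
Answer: -515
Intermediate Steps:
n(u, R) = -1 (n(u, R) = 3 - 4 = -1)
s(V, o) = 4 + V - 8*o (s(V, o) = 4 - (-V + 8*o) = 4 + (V - 8*o) = 4 + V - 8*o)
s(-1, (0 - 1)*(-3 + 2))*103 = (4 - 1 - 8*(0 - 1)*(-3 + 2))*103 = (4 - 1 - (-8)*(-1))*103 = (4 - 1 - 8*1)*103 = (4 - 1 - 8)*103 = -5*103 = -515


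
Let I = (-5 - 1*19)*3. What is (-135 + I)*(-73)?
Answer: 15111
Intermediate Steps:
I = -72 (I = (-5 - 19)*3 = -24*3 = -72)
(-135 + I)*(-73) = (-135 - 72)*(-73) = -207*(-73) = 15111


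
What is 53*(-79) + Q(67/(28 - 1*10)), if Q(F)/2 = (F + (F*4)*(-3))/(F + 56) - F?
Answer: -40594516/9675 ≈ -4195.8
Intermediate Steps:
Q(F) = -2*F - 22*F/(56 + F) (Q(F) = 2*((F + (F*4)*(-3))/(F + 56) - F) = 2*((F + (4*F)*(-3))/(56 + F) - F) = 2*((F - 12*F)/(56 + F) - F) = 2*((-11*F)/(56 + F) - F) = 2*(-11*F/(56 + F) - F) = 2*(-F - 11*F/(56 + F)) = -2*F - 22*F/(56 + F))
53*(-79) + Q(67/(28 - 1*10)) = 53*(-79) - 2*67/(28 - 1*10)*(67 + 67/(28 - 1*10))/(56 + 67/(28 - 1*10)) = -4187 - 2*67/(28 - 10)*(67 + 67/(28 - 10))/(56 + 67/(28 - 10)) = -4187 - 2*67/18*(67 + 67/18)/(56 + 67/18) = -4187 - 2*67/18*1273/18/1075/18 = -4187 - 2*67/18*18/1075*1273/18 = -4187 - 85291/9675 = -40594516/9675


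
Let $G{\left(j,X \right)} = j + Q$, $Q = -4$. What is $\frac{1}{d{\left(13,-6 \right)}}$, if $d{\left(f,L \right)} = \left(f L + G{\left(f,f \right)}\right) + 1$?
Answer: $- \frac{1}{68} \approx -0.014706$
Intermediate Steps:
$G{\left(j,X \right)} = -4 + j$ ($G{\left(j,X \right)} = j - 4 = -4 + j$)
$d{\left(f,L \right)} = -3 + f + L f$ ($d{\left(f,L \right)} = \left(f L + \left(-4 + f\right)\right) + 1 = \left(L f + \left(-4 + f\right)\right) + 1 = \left(-4 + f + L f\right) + 1 = -3 + f + L f$)
$\frac{1}{d{\left(13,-6 \right)}} = \frac{1}{-3 + 13 - 78} = \frac{1}{-68} = - \frac{1}{68}$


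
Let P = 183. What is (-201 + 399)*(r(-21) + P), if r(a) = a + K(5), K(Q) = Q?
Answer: 33066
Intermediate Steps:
r(a) = 5 + a (r(a) = a + 5 = 5 + a)
(-201 + 399)*(r(-21) + P) = (-201 + 399)*((5 - 21) + 183) = 198*(-16 + 183) = 198*167 = 33066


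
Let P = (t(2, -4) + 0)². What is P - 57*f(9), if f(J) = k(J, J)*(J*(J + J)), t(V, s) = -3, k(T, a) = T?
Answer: -83097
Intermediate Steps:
P = 9 (P = (-3 + 0)² = (-3)² = 9)
f(J) = 2*J³ (f(J) = J*(J*(J + J)) = J*(J*(2*J)) = J*(2*J²) = 2*J³)
P - 57*f(9) = 9 - 114*9³ = 9 - 114*729 = 9 - 57*1458 = 9 - 83106 = -83097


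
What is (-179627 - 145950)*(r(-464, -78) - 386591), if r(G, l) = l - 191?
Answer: 125952718220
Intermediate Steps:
r(G, l) = -191 + l
(-179627 - 145950)*(r(-464, -78) - 386591) = (-179627 - 145950)*((-191 - 78) - 386591) = -325577*(-269 - 386591) = -325577*(-386860) = 125952718220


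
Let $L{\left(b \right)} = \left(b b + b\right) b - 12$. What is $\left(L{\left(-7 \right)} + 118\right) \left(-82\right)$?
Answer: $15416$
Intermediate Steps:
$L{\left(b \right)} = -12 + b \left(b + b^{2}\right)$ ($L{\left(b \right)} = \left(b^{2} + b\right) b - 12 = \left(b + b^{2}\right) b - 12 = b \left(b + b^{2}\right) - 12 = -12 + b \left(b + b^{2}\right)$)
$\left(L{\left(-7 \right)} + 118\right) \left(-82\right) = \left(\left(-12 + \left(-7\right)^{2} + \left(-7\right)^{3}\right) + 118\right) \left(-82\right) = \left(\left(-12 + 49 - 343\right) + 118\right) \left(-82\right) = \left(-306 + 118\right) \left(-82\right) = \left(-188\right) \left(-82\right) = 15416$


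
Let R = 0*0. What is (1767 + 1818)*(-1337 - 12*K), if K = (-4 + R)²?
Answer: -5481465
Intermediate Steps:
R = 0
K = 16 (K = (-4 + 0)² = (-4)² = 16)
(1767 + 1818)*(-1337 - 12*K) = (1767 + 1818)*(-1337 - 12*16) = 3585*(-1337 - 192) = 3585*(-1529) = -5481465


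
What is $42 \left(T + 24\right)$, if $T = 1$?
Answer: $1050$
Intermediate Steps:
$42 \left(T + 24\right) = 42 \left(1 + 24\right) = 42 \cdot 25 = 1050$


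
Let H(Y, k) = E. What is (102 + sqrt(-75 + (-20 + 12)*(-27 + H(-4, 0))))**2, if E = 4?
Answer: (102 + sqrt(109))**2 ≈ 12643.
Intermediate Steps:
H(Y, k) = 4
(102 + sqrt(-75 + (-20 + 12)*(-27 + H(-4, 0))))**2 = (102 + sqrt(-75 + (-20 + 12)*(-27 + 4)))**2 = (102 + sqrt(-75 - 8*(-23)))**2 = (102 + sqrt(-75 + 184))**2 = (102 + sqrt(109))**2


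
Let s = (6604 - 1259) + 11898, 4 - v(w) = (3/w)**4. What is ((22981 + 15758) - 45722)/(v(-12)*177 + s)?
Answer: -1787648/4595279 ≈ -0.38902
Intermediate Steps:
v(w) = 4 - 81/w**4 (v(w) = 4 - (3/w)**4 = 4 - 81/w**4)
s = 17243 (s = 5345 + 11898 = 17243)
((22981 + 15758) - 45722)/(v(-12)*177 + s) = ((22981 + 15758) - 45722)/((4 - 81/(-12)**4)*177 + 17243) = (38739 - 45722)/((4 - 81*1/20736)*177 + 17243) = -6983/((4 - 1/256)*177 + 17243) = -6983/((1023/256)*177 + 17243) = -6983/(181071/256 + 17243) = -6983/4595279/256 = -6983*256/4595279 = -1787648/4595279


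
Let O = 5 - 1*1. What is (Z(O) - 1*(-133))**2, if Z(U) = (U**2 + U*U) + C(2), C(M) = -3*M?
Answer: 25281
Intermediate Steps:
O = 4 (O = 5 - 1 = 4)
Z(U) = -6 + 2*U**2 (Z(U) = (U**2 + U*U) - 3*2 = (U**2 + U**2) - 6 = 2*U**2 - 6 = -6 + 2*U**2)
(Z(O) - 1*(-133))**2 = ((-6 + 2*4**2) - 1*(-133))**2 = ((-6 + 2*16) + 133)**2 = ((-6 + 32) + 133)**2 = (26 + 133)**2 = 159**2 = 25281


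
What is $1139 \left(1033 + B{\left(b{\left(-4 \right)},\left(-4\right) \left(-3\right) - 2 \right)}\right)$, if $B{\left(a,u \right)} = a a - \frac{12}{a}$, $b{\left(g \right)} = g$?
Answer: $1198228$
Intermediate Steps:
$B{\left(a,u \right)} = a^{2} - \frac{12}{a}$
$1139 \left(1033 + B{\left(b{\left(-4 \right)},\left(-4\right) \left(-3\right) - 2 \right)}\right) = 1139 \left(1033 + \frac{-12 + \left(-4\right)^{3}}{-4}\right) = 1139 \left(1033 - \frac{-12 - 64}{4}\right) = 1139 \left(1033 - -19\right) = 1139 \left(1033 + 19\right) = 1139 \cdot 1052 = 1198228$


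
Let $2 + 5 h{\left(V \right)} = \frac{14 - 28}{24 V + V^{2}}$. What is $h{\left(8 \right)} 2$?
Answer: $- \frac{263}{320} \approx -0.82187$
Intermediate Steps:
$h{\left(V \right)} = - \frac{2}{5} - \frac{14}{5 \left(V^{2} + 24 V\right)}$ ($h{\left(V \right)} = - \frac{2}{5} + \frac{\left(14 - 28\right) \frac{1}{24 V + V^{2}}}{5} = - \frac{2}{5} + \frac{\left(-14\right) \frac{1}{V^{2} + 24 V}}{5} = - \frac{2}{5} - \frac{14}{5 \left(V^{2} + 24 V\right)}$)
$h{\left(8 \right)} 2 = \frac{2 \left(-7 - 8^{2} - 192\right)}{5 \cdot 8 \left(24 + 8\right)} 2 = \frac{2}{5} \cdot \frac{1}{8} \cdot \frac{1}{32} \left(-7 - 64 - 192\right) 2 = \frac{2}{5} \cdot \frac{1}{8} \cdot \frac{1}{32} \left(-263\right) 2 = \left(- \frac{263}{640}\right) 2 = - \frac{263}{320}$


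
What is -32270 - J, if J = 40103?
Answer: -72373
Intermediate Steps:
-32270 - J = -32270 - 1*40103 = -32270 - 40103 = -72373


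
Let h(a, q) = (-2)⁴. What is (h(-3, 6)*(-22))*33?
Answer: -11616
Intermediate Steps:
h(a, q) = 16
(h(-3, 6)*(-22))*33 = (16*(-22))*33 = -352*33 = -11616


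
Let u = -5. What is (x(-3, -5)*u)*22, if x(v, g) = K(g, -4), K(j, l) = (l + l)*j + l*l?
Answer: -6160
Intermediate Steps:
K(j, l) = l² + 2*j*l (K(j, l) = (2*l)*j + l² = 2*j*l + l² = l² + 2*j*l)
x(v, g) = 16 - 8*g (x(v, g) = -4*(-4 + 2*g) = 16 - 8*g)
(x(-3, -5)*u)*22 = ((16 - 8*(-5))*(-5))*22 = ((16 + 40)*(-5))*22 = (56*(-5))*22 = -280*22 = -6160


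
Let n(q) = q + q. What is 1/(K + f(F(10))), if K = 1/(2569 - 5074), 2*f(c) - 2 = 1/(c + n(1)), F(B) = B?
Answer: 20040/20867 ≈ 0.96037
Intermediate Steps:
n(q) = 2*q
f(c) = 1 + 1/(2*(2 + c)) (f(c) = 1 + 1/(2*(c + 2*1)) = 1 + 1/(2*(c + 2)) = 1 + 1/(2*(2 + c)))
K = -1/2505 (K = 1/(-2505) = -1/2505 ≈ -0.00039920)
1/(K + f(F(10))) = 1/(-1/2505 + (5/2 + 10)/(2 + 10)) = 1/(-1/2505 + (25/2)/12) = 1/(-1/2505 + (1/12)*(25/2)) = 1/(-1/2505 + 25/24) = 1/(20867/20040) = 20040/20867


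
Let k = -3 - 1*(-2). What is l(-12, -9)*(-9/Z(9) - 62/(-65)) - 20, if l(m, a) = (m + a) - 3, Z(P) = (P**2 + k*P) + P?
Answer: -7844/195 ≈ -40.226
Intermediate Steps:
k = -1 (k = -3 + 2 = -1)
Z(P) = P**2 (Z(P) = (P**2 - P) + P = P**2)
l(m, a) = -3 + a + m (l(m, a) = (a + m) - 3 = -3 + a + m)
l(-12, -9)*(-9/Z(9) - 62/(-65)) - 20 = (-3 - 9 - 12)*(-9/(9**2) - 62/(-65)) - 20 = -24*(-9/81 - 62*(-1/65)) - 20 = -24*(-9*1/81 + 62/65) - 20 = -24*(-1/9 + 62/65) - 20 = -24*493/585 - 20 = -3944/195 - 20 = -7844/195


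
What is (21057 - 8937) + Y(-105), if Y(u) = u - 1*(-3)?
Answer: 12018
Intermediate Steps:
Y(u) = 3 + u (Y(u) = u + 3 = 3 + u)
(21057 - 8937) + Y(-105) = (21057 - 8937) + (3 - 105) = 12120 - 102 = 12018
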